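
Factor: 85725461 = 85725461^1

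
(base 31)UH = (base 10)947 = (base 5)12242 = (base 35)R2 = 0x3B3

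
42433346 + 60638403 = 103071749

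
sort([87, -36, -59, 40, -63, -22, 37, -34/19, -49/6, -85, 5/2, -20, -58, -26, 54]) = [-85, -63, -59, -58, -36, -26, -22, -20, -49/6, -34/19, 5/2, 37, 40, 54, 87]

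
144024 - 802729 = -658705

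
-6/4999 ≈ -0.00120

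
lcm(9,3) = 9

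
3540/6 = 590 = 590.00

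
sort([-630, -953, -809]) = [-953, -809, -630]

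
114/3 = 38 = 38.00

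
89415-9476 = 79939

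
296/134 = 2 + 14/67 ≈ 2.21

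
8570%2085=230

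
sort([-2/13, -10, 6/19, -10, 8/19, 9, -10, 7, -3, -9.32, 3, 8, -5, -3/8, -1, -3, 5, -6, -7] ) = [-10, -10, -10, -9.32, -7, -6, -5, -3, -3, -1, -3/8, -2/13, 6/19, 8/19, 3, 5, 7, 8, 9] 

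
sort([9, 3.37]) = [3.37, 9]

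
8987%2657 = 1016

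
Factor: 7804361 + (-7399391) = 2^1*3^1*5^1*13499^1 = 404970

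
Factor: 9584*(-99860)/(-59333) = 2^6*5^1*599^1*4993^1*59333^(-1) = 957058240/59333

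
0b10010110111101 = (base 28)c91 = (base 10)9661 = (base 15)2ce1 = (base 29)be4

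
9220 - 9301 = -81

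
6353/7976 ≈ 0.797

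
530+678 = 1208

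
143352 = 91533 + 51819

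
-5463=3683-9146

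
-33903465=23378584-57282049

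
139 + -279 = -140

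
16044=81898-65854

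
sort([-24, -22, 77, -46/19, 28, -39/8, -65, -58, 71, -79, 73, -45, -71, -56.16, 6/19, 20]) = [-79, -71, -65, -58, -56.16, -45, -24, -22, -39/8, -46/19, 6/19, 20, 28, 71, 73, 77]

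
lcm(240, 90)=720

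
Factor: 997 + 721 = 2^1 * 859^1 = 1718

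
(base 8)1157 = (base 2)1001101111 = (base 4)21233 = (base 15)2b8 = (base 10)623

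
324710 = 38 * 8545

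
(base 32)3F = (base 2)1101111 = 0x6F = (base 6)303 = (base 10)111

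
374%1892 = 374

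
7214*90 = 649260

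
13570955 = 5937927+7633028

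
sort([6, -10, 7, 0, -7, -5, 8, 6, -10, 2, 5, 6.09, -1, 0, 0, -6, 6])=[-10, -10, -7, -6, -5, -1, 0, 0, 0, 2, 5, 6, 6, 6, 6.09, 7, 8]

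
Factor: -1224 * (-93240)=2^6 * 3^4 * 5^1 * 7^1 * 17^1 * 37^1=114125760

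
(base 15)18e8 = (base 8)12421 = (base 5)133033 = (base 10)5393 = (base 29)6bs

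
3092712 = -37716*(-82)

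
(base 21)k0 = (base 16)1a4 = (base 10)420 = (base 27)ff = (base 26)g4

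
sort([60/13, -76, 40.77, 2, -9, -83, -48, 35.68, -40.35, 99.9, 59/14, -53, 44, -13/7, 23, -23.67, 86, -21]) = [-83, -76, -53, -48, -40.35, -23.67, -21, -9, -13/7, 2, 59/14, 60/13, 23, 35.68, 40.77, 44, 86, 99.9]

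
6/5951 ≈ 0.00101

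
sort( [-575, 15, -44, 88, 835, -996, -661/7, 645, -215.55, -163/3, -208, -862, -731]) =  [-996, -862, -731, -575, -215.55, -208, -661/7, -163/3, -44, 15, 88, 645, 835]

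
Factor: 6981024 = 2^5 * 3^1 * 72719^1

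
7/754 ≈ 0.00928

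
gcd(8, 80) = 8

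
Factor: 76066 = 2^1 * 73^1 * 521^1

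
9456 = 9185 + 271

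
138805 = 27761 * 5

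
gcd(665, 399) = 133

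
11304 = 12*942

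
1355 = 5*271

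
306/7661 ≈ 0.0399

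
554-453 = 101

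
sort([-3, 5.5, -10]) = [-10, -3, 5.5]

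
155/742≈0.209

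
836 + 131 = 967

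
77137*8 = 617096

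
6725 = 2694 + 4031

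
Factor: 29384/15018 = 2^2*3^ (-1)*2503^ (-1)*3673^1 = 14692/7509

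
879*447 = 392913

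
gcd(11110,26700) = 10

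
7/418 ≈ 0.0167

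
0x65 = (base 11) 92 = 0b1100101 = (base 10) 101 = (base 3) 10202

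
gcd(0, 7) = 7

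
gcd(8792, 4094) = 2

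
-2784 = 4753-7537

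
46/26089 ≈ 0.00176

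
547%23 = 18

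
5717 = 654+5063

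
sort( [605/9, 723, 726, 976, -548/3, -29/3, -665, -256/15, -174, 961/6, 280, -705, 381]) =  [-705, -665, -548/3, -174, -256/15, -29/3, 605/9, 961/6, 280, 381, 723, 726, 976]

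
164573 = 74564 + 90009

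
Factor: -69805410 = -1*2^1*3^1*5^1*2326847^1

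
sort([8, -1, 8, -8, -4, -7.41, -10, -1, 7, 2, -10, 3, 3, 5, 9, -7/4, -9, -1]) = [-10, -10, -9, -8, -7.41, -4, -7/4, -1, -1, -1, 2, 3, 3, 5, 7, 8, 8, 9]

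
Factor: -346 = -1*2^1*173^1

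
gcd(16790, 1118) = 2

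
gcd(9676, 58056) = 9676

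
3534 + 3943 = 7477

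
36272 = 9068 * 4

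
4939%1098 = 547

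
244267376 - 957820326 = -713552950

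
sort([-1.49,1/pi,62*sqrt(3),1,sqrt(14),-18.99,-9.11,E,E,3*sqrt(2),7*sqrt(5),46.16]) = [-18.99,-9.11,-1.49,1/pi,1,E,E,sqrt(14),3*sqrt(2),7*sqrt(5),46.16,62*sqrt(3)]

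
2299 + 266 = 2565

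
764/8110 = 382/4055 ≈ 0.0942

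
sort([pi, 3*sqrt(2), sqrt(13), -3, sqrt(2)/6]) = [-3, sqrt(2)/6, pi, sqrt(13), 3*sqrt(2)]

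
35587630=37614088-2026458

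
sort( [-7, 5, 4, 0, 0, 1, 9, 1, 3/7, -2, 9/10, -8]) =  [-8, -7, -2, 0, 0, 3/7, 9/10, 1, 1, 4, 5, 9]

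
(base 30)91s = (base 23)f9g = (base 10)8158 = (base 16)1fde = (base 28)aba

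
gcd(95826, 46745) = 1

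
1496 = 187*8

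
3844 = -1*(-3844) 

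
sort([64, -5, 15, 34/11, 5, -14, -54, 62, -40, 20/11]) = [-54, -40, -14, -5, 20/11, 34/11, 5, 15, 62, 64]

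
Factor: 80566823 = 137^1*588079^1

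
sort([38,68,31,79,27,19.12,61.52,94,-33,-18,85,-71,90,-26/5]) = [-71,-33,-18,-26/5,19.12,27,31,38,61.52,68,79,85,90,94]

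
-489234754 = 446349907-935584661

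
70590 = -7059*(-10)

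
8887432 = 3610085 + 5277347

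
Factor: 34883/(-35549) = -1*19^(-1)*1871^(-1)*34883^1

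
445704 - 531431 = -85727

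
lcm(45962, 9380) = 459620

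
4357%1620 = 1117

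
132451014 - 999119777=-866668763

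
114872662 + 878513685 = 993386347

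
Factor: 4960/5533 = 2^5 * 5^1 * 11^(-1) * 31^1 * 503^(-1)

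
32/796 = 8/199 ≈ 0.0402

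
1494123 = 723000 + 771123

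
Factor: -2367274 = -1*2^1*7^1*13^1*13007^1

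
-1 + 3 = 2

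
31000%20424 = 10576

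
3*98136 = 294408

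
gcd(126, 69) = 3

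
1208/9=134 + 2/9 ≈ 134.22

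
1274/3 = 424 + 2/3 ≈ 424.67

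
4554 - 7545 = -2991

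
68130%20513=6591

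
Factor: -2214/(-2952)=2^(-2) * 3^1=3/4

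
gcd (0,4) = 4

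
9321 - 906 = 8415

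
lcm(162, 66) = 1782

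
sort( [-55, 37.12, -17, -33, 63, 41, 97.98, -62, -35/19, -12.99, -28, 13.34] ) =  [-62, -55, -33, -28, -17, -12.99, -35/19, 13.34, 37.12, 41, 63, 97.98] 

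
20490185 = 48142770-27652585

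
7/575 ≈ 0.0122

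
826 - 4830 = -4004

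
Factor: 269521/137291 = 11^(-1)*139^1*277^1*1783^(-1) = 38503/19613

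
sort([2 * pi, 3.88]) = [3.88, 2 * pi]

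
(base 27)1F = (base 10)42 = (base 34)18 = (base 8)52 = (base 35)17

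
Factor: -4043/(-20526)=2^(-1) * 3^(-1) * 11^(-1) * 13^1=13/66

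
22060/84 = 262+13/21 ≈ 262.62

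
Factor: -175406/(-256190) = 5^(-1) * 7^1 * 67^1 * 137^(-1) = 469/685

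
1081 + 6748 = 7829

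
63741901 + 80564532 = 144306433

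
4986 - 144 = 4842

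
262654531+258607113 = 521261644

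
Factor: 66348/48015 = 2^2*5^(-1)*11^(-1)*19^1 = 76/55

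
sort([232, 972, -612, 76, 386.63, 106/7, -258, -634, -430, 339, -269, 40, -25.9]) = [-634, -612, -430, -269, -258, -25.9, 106/7, 40, 76, 232, 339, 386.63, 972]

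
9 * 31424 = 282816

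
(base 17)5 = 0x5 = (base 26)5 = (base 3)12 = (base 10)5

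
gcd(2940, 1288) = 28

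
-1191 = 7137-8328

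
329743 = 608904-279161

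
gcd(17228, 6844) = 236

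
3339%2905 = 434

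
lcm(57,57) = 57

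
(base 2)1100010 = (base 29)3b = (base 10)98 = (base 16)62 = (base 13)77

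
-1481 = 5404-6885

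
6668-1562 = 5106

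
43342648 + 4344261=47686909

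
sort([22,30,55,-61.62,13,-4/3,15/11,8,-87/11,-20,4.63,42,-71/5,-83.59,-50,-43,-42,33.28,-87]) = [-87,-83.59,-61.62,-50,-43,-42,-20,-71/5,-87/11,-4/3,15/11,4.63,8,13,22,30,33.28,42,55]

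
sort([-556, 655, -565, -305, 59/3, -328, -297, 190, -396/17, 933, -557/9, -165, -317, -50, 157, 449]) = [-565, -556, -328, -317, -305, -297, -165, -557/9, -50, -396/17, 59/3, 157, 190, 449, 655, 933]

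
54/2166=9/361 ≈ 0.0249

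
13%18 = 13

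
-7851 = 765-8616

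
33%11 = 0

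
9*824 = 7416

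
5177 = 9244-4067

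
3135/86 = 36 + 39/86 ≈ 36.45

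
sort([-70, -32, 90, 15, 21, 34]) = [-70, -32, 15, 21, 34, 90]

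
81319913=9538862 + 71781051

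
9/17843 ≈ 0.000504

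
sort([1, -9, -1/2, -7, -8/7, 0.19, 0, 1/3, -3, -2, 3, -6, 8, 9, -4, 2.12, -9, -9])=[-9, -9, -9, -7, -6, -4, -3, -2, -8/7, -1/2, 0, 0.19, 1/3, 1, 2.12, 3, 8, 9]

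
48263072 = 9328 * 5174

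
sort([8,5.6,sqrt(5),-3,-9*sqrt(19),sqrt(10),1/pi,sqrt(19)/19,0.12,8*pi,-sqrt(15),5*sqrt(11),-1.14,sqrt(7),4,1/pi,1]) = [-9*sqrt(19),-sqrt(15),-3,-1.14,0.12,sqrt(19)/19,1/pi,1/pi,1,sqrt(5),sqrt(7),sqrt(10),4,5.6,8,5*sqrt(11),8*pi]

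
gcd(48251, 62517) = 7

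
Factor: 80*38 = 2^5*5^1*19^1 = 3040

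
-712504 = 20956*(-34) 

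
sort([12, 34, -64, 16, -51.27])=[-64, -51.27, 12, 16, 34]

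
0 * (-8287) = 0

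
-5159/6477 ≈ -0.797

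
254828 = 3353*76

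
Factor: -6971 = -1*6971^1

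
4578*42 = 192276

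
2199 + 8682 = 10881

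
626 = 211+415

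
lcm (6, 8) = 24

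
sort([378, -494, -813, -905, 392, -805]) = [-905, -813, -805, -494, 378, 392]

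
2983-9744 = -6761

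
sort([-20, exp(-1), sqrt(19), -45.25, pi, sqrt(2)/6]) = [-45.25, -20, sqrt(2)/6, exp(-1), pi, sqrt(19)]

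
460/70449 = 20/3063≈0.00653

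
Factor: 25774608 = 2^4 * 3^1 * 536971^1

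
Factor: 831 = 3^1*277^1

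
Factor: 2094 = 2^1*3^1*349^1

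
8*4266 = 34128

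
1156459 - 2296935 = -1140476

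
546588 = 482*1134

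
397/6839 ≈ 0.0580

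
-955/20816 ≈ -0.0459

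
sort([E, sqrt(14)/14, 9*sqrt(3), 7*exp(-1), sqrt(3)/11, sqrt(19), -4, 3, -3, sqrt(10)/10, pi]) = [-4, -3, sqrt(3)/11, sqrt(14)/14, sqrt(10)/10, 7*exp(-1), E, 3, pi, sqrt(19), 9*sqrt(3)]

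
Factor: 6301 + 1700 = 3^2 * 7^1 * 127^1 = 8001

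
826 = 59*14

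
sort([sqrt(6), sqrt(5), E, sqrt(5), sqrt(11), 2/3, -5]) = [-5, 2/3, sqrt(5), sqrt(5), sqrt(6), E, sqrt(11)]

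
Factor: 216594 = 2^1*3^4*7^1*191^1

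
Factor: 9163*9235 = 5^1*7^2*11^1*17^1*1847^1 = 84620305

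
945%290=75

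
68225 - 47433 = 20792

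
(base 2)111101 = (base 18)37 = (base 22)2h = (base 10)61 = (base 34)1r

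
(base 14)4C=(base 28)2C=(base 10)68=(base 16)44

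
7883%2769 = 2345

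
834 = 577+257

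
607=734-127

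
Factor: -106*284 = -1*2^3*53^1*71^1 = -30104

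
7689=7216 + 473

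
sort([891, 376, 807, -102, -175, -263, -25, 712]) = [-263, -175, -102, -25, 376, 712, 807, 891]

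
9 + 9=18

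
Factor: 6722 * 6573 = 2^1 * 3^1 * 7^1 * 313^1 * 3361^1 = 44183706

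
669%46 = 25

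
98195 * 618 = 60684510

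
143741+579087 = 722828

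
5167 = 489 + 4678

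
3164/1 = 3164 = 3164.00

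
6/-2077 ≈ -0.00289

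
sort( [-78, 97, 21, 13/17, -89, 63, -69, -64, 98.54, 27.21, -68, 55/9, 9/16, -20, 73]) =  [-89, -78, -69, -68, -64, -20, 9/16, 13/17, 55/9, 21, 27.21, 63, 73, 97, 98.54]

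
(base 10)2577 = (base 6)15533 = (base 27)3ec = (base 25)432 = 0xa11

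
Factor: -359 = -1*359^1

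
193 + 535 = 728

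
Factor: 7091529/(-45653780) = -1*2^(-2)*3^1*5^(-1)*31^1*239^(-1)*9551^(-1)*76253^1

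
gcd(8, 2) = 2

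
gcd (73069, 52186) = 1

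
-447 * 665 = -297255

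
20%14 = 6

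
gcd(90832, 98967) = 1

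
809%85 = 44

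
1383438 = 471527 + 911911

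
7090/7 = 1012 + 6/7≈1012.86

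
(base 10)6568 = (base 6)50224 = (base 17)15c6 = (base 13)2cb3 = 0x19a8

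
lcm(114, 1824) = 1824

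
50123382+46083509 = 96206891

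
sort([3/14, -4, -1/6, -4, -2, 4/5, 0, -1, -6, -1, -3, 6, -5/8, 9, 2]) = [-6, -4, -4, -3, -2, -1, -1, -5/8, -1/6, 0, 3/14, 4/5, 2, 6, 9]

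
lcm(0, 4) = 0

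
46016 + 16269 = 62285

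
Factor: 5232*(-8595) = -1*2^4*3^3*5^1*109^1*191^1 = -44969040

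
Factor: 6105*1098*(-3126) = -1*2^2*3^4*5^1*11^1*37^1*61^1*521^1 = -20954484540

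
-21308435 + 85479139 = 64170704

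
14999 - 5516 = 9483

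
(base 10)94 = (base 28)3a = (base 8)136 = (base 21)4a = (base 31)31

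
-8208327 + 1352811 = -6855516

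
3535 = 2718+817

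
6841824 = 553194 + 6288630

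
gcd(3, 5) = 1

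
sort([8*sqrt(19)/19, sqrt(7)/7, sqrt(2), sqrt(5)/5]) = [sqrt(7)/7, sqrt(5)/5, sqrt(2), 8*sqrt(19)/19]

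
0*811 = 0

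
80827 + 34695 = 115522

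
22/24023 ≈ 0.000916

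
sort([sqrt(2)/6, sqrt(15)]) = [sqrt(2)/6, sqrt(15)]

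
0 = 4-4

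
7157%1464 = 1301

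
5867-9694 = -3827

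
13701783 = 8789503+4912280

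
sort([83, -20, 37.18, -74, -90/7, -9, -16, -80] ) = [-80, -74, -20, -16, -90/7, -9, 37.18, 83] 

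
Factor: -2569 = -1 * 7^1 * 367^1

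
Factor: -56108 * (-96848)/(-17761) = -1 * 2^6 * 13^2 * 83^1 * 6053^1 * 17761^(-1) = -5433947584/17761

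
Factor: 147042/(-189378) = -1*3^(-1)*167^(-1)*389^1 = -389/501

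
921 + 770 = 1691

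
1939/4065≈0.477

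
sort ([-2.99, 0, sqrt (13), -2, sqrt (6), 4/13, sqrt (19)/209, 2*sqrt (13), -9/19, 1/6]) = [-2.99, -2, -9/19, 0, sqrt (19)/209, 1/6, 4/13, sqrt (6), sqrt (13), 2*sqrt (13)]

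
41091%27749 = 13342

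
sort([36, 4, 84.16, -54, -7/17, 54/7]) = [-54, -7/17, 4, 54/7, 36, 84.16]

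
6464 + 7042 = 13506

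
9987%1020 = 807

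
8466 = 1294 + 7172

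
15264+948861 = 964125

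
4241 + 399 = 4640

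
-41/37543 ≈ -0.00109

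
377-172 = 205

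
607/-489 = -1 - 118/489 ≈ -1.24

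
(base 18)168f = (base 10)7935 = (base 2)1111011111111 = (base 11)5a64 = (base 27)ano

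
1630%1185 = 445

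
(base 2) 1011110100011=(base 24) ac3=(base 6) 44003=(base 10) 6051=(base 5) 143201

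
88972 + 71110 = 160082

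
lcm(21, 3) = 21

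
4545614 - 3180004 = 1365610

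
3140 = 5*628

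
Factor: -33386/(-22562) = 29^(-1) * 389^(-1) * 16693^1 = 16693/11281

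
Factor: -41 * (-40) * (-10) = -1 * 2^4 * 5^2 * 41^1 = -16400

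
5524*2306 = 12738344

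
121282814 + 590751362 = 712034176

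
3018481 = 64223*47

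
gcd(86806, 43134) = 2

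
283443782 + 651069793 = 934513575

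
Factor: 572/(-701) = -1*2^2*11^1*13^1*701^(-1)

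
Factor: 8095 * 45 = 3^2 * 5^2 * 1619^1 = 364275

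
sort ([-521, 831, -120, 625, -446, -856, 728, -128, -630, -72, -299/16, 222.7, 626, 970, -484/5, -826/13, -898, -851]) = [-898, -856, -851, -630, -521, -446, -128, -120, -484/5, -72, -826/13, -299/16, 222.7, 625, 626, 728, 831, 970]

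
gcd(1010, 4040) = 1010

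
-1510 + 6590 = 5080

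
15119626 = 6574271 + 8545355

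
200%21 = 11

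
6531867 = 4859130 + 1672737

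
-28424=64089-92513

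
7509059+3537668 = 11046727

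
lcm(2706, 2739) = 224598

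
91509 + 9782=101291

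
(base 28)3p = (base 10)109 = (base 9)131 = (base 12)91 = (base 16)6d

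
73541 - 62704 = 10837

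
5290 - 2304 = 2986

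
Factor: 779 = 19^1*41^1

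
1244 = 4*311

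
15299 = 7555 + 7744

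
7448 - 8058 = -610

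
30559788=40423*756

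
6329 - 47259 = -40930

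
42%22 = 20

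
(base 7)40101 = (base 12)5706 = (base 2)10010110110110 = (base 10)9654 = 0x25b6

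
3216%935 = 411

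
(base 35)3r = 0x84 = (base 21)66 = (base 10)132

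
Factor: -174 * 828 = -1 * 2^3 * 3^3 * 23^1 * 29^1 = -144072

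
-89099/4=-22274 - 3/4=-22274.75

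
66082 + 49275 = 115357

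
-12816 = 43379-56195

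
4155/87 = 1385/29 ≈ 47.76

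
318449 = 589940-271491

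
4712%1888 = 936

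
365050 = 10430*35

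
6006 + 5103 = 11109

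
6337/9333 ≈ 0.679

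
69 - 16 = 53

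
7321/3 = 2440 + 1/3≈2440.33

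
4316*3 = 12948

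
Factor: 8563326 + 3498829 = 5^1*7^1*73^1*4721^1 = 12062155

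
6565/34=193 + 3/34 ≈ 193.09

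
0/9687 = 0 = 0.00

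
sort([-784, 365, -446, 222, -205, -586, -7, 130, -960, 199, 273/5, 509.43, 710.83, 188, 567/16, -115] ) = [-960, -784, -586, -446, -205, -115, -7, 567/16, 273/5, 130, 188, 199, 222, 365, 509.43, 710.83] 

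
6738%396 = 6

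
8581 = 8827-246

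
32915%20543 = 12372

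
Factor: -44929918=-1*2^1*11^1*211^1*9679^1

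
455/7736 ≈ 0.0588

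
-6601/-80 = 82 + 41/80≈82.51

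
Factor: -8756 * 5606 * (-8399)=2^3 * 11^1 * 37^1 * 199^1 * 227^1 * 2803^1=412274456264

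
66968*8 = 535744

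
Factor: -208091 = -1 * 13^1 * 16007^1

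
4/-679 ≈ -0.00589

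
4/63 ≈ 0.0635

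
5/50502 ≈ 0.0000990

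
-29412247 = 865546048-894958295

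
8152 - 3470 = 4682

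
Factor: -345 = -1 * 3^1 * 5^1 * 23^1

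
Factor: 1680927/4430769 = 7^(-1) * 29^1 * 101^(-1) * 139^2 * 2089^(-1) = 560309/1476923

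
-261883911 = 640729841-902613752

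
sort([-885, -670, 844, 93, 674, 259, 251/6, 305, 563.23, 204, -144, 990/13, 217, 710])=[-885, -670, -144, 251/6, 990/13, 93, 204, 217, 259, 305, 563.23, 674, 710, 844]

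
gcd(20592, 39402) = 198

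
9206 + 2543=11749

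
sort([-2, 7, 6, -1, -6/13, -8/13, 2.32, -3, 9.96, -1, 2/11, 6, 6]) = [-3, -2, -1, -1, -8/13, -6/13, 2/11, 2.32, 6, 6, 6, 7, 9.96]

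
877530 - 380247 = 497283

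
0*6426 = 0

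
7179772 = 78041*92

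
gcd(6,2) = 2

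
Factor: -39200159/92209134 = -1*2^(-1)*3^(-1)*67^1*585077^1*15368189^(-1)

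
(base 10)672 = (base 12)480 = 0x2a0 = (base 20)1dc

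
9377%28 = 25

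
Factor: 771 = 3^1*257^1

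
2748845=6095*451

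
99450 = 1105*90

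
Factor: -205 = -1*5^1*41^1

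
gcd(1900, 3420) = 380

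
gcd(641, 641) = 641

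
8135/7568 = 1 + 567/7568 ≈ 1.07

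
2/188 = 1/94 ≈ 0.0106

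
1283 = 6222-4939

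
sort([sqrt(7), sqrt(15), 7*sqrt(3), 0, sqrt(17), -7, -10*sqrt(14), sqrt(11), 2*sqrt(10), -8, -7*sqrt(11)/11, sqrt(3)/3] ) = [-10*sqrt(14), -8, -7, -7*sqrt(11)/11, 0, sqrt(3)/3, sqrt(7), sqrt(11), sqrt(15), sqrt(17), 2*sqrt(10), 7*sqrt(3)] 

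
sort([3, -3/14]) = [-3/14, 3]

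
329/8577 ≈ 0.0384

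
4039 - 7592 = -3553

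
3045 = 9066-6021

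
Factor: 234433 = 67^1*3499^1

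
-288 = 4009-4297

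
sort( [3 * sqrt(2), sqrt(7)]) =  [sqrt(7), 3 * sqrt(2)]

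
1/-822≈-0.00122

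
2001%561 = 318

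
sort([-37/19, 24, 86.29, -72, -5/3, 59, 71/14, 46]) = [-72, -37/19, -5/3, 71/14, 24, 46, 59, 86.29]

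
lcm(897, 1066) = 73554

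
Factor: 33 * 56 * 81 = 2^3 * 3^5 * 7^1 * 11^1 = 149688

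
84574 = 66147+18427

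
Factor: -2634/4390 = -1 * 3^1 * 5^(-1) = -3/5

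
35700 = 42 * 850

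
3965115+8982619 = 12947734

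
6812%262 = 0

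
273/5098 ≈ 0.0536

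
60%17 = 9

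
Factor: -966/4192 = -1 * 2^(-4) * 3^1 * 7^1 * 23^1 * 131^(-1) = -483/2096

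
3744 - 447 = 3297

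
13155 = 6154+7001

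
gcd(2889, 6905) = 1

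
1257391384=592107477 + 665283907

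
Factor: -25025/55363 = -1*5^2*13^1*719^(-1) = -325/719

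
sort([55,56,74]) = [55,56,74]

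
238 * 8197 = 1950886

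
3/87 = 1/29 ≈ 0.0345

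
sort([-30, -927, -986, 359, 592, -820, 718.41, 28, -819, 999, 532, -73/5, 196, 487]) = [-986, -927, -820, -819, -30, -73/5, 28, 196, 359, 487, 532, 592, 718.41, 999]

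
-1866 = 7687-9553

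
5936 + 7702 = 13638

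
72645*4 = 290580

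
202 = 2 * 101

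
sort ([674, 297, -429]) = [-429, 297, 674]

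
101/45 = 2 + 11/45 ≈ 2.24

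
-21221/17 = -1248 - 5/17 ≈ -1248.29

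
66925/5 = 13385 = 13385.00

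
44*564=24816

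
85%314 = 85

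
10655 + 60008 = 70663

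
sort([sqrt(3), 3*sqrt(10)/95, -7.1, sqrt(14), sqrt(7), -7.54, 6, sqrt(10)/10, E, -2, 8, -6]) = [-7.54, -7.1, -6, -2, 3*sqrt(10)/95, sqrt(10)/10, sqrt(3), sqrt(7), E, sqrt(14), 6, 8]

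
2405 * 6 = 14430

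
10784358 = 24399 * 442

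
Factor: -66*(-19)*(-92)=-1*2^3*3^1*11^1*19^1*23^1=-115368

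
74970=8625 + 66345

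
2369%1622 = 747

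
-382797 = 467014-849811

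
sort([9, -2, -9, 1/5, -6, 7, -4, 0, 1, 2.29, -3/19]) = [-9, -6, -4, -2, -3/19, 0, 1/5, 1, 2.29, 7, 9]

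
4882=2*2441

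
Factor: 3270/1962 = 3^(-1) * 5^1 = 5/3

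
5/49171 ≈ 0.000102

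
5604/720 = 7+47/60 ≈ 7.78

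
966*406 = 392196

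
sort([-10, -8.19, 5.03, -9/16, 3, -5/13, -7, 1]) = [-10, -8.19, -7, -9/16, -5/13, 1, 3, 5.03]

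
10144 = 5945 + 4199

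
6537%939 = 903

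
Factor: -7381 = -1 * 11^2 * 61^1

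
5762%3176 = 2586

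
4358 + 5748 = 10106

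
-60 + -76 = -136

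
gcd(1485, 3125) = 5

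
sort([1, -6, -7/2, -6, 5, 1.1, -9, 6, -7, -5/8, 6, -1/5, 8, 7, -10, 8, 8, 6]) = [-10, -9, -7, -6, -6, -7/2, -5/8, -1/5, 1, 1.1, 5, 6, 6, 6, 7, 8, 8, 8]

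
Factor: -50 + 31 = -1*19^1 = -19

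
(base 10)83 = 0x53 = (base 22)3h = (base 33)2h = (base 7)146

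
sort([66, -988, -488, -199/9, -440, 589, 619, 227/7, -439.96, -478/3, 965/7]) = [-988, -488, -440, -439.96, -478/3, -199/9, 227/7, 66, 965/7, 589, 619]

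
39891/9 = 4432 + 1/3 ≈ 4432.33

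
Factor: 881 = 881^1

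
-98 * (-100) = 9800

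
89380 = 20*4469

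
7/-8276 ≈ -0.000846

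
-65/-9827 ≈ 0.00661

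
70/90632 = 35/45316 ≈ 0.000772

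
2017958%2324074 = 2017958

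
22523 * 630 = 14189490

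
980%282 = 134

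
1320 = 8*165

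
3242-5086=-1844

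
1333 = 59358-58025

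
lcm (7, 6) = 42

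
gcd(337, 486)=1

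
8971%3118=2735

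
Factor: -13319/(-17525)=5^(-2)*19^1=19/25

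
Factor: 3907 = 3907^1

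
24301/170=142 + 161/170 ≈ 142.95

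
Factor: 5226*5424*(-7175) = -1*2^5*3^2*5^2*7^1*13^1*41^1*67^1*113^1 = -203381287200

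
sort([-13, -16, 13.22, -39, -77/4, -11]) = [-39, -77/4, -16, -13, -11, 13.22]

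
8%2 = 0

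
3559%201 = 142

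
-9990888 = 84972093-94962981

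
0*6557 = 0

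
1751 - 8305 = -6554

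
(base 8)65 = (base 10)53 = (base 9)58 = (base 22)29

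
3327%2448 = 879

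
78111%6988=1243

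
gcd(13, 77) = 1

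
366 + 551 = 917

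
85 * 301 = 25585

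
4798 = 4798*1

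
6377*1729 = 11025833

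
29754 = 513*58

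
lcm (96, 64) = 192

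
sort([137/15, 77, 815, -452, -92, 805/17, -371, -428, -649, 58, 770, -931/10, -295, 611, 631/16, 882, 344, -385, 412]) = [-649, -452, -428, -385, -371, -295, -931/10, -92, 137/15, 631/16, 805/17, 58, 77, 344, 412, 611, 770, 815, 882]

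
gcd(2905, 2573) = 83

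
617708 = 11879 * 52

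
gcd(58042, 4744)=2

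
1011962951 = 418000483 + 593962468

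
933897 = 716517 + 217380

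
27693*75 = 2076975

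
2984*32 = 95488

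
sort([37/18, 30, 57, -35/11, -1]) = [-35/11, -1, 37/18, 30, 57]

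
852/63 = 13 + 11/21 ≈ 13.52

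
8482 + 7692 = 16174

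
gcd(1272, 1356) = 12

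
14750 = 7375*2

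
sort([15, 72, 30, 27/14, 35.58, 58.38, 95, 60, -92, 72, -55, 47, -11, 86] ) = [-92, -55, -11, 27/14, 15, 30, 35.58, 47, 58.38, 60, 72, 72, 86, 95] 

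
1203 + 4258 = 5461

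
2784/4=696=696.00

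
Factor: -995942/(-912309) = 2^1*3^(-1)*19^1*37^(-1)*8219^(-1)*26209^1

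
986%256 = 218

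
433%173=87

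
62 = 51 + 11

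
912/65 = 14 + 2/65 ≈ 14.03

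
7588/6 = 3794/3 ≈ 1264.67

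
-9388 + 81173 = 71785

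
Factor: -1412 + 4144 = 2^2*683^1 = 2732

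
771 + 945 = 1716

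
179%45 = 44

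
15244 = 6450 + 8794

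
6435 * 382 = 2458170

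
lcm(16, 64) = 64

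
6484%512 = 340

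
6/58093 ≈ 0.000103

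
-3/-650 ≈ 0.00462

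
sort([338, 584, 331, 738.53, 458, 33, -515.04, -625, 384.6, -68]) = [-625, -515.04, -68, 33, 331, 338, 384.6, 458, 584, 738.53]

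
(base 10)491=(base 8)753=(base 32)fb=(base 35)e1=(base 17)1bf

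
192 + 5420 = 5612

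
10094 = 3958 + 6136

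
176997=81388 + 95609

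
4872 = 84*58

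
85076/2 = 42538 = 42538.00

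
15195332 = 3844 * 3953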